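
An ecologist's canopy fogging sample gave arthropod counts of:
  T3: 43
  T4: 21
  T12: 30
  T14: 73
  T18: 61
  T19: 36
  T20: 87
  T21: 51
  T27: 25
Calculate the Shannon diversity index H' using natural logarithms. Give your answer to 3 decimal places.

Total N = 43+21+30+73+61+36+87+51+25 = 427, so the proportions are 0.1007, 0.04918, 0.07026, 0.17096, 0.14286, 0.08431, 0.20375, 0.11944, 0.05855 (working shown to 5 dp, full precision carried).
Each pᵢ ln pᵢ term: 0.1007×(-2.29558)=-0.23117, 0.04918×(-3.01226)=-0.14814, 0.07026×(-2.65559)=-0.18658, 0.17096×(-1.76632)=-0.30197, 0.14286×(-1.94591)=-0.27799, 0.08431×(-2.47327)=-0.20852, 0.20375×(-1.59088)=-0.32414, 0.11944×(-2.12496)=-0.25380, 0.05855×(-2.83791)=-0.16615.
Sum = -2.09846, so H' = 2.098.

2.098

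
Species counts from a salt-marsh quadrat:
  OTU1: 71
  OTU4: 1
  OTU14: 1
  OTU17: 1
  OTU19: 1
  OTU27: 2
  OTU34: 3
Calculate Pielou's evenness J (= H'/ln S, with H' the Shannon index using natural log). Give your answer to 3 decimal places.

Total N = 71+1+1+1+1+2+3 = 80, so the proportions are 0.8875, 0.0125, 0.0125, 0.0125, 0.0125, 0.025, 0.0375 (working shown to 5 dp, full precision carried).
H' = −Σ pᵢ ln pᵢ = −((-0.10592) + (-0.05478) + (-0.05478) + (-0.05478) + (-0.05478) + (-0.09222) + (-0.12313)) = 0.54037.
With S = 7 species, ln S = 1.94591, so J = 0.54037/1.94591 = 0.27770, i.e. 0.278 to 3 decimal places.

0.278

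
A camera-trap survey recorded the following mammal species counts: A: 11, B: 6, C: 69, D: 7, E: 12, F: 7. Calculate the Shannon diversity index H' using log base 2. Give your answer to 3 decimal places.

Total N = 11+6+69+7+12+7 = 112, so the proportions are 0.09821, 0.05357, 0.61607, 0.0625, 0.10714, 0.0625 (working shown to 5 dp, full precision carried).
Each pᵢ log₂ pᵢ term: 0.09821×(-3.34792)=-0.32881, 0.05357×(-4.22239)=-0.22620, 0.61607×(-0.69883)=-0.43053, 0.0625×(-4.00000)=-0.25000, 0.10714×(-3.22239)=-0.34526, 0.0625×(-4.00000)=-0.25000.
Sum = -1.83080, so H' = 1.831.

1.831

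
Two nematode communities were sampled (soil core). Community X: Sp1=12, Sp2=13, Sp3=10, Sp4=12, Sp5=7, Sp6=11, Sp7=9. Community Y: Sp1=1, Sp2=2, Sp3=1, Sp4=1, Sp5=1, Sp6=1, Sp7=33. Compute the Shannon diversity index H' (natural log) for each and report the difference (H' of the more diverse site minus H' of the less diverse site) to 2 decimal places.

Community X: N=74, proportions 0.1622, 0.1757, 0.1351, 0.1622, 0.0946, 0.1486, 0.1216, giving H' = 1.9286 (working shown to 4 dp, full precision carried).
Community Y: N=40, proportions 0.025, 0.05, 0.025, 0.025, 0.025, 0.025, 0.825, giving H' = 0.7696.
Difference = |1.9286 − 0.7696| = 1.1590, i.e. 1.16 to 2 decimal places.

1.16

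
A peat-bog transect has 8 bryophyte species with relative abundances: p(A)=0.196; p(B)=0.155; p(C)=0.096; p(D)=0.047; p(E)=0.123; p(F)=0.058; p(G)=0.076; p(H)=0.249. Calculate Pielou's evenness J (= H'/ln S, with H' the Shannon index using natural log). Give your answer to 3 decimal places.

0.934

H' = −Σ pᵢ ln pᵢ = −((-0.31941) + (-0.28897) + (-0.22497) + (-0.14371) + (-0.25776) + (-0.16514) + (-0.19585) + (-0.34619)) = 1.94199 (working shown to 5 dp, full precision carried).
With S = 8 species, ln S = 2.07944, so J = 1.94199/2.07944 = 0.93390, i.e. 0.934 to 3 decimal places.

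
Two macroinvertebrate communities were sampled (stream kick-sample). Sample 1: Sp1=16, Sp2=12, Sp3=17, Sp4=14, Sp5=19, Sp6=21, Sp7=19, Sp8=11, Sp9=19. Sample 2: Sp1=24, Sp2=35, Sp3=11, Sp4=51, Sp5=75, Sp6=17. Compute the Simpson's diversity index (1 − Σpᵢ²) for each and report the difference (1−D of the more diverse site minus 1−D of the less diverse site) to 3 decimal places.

0.115

Sample 1: N=148, proportions 0.108108, 0.081081, 0.114865, 0.094595, 0.128378, 0.141892, 0.128378, 0.074324, 0.128378, giving 1−D = 0.884496 (working shown to 6 dp, full precision carried).
Sample 2: N=213, proportions 0.112676, 0.164319, 0.051643, 0.239437, 0.352113, 0.079812, giving 1−D = 0.769953.
Difference = |0.884496 − 0.769953| = 0.114543, i.e. 0.115 to 3 decimal places.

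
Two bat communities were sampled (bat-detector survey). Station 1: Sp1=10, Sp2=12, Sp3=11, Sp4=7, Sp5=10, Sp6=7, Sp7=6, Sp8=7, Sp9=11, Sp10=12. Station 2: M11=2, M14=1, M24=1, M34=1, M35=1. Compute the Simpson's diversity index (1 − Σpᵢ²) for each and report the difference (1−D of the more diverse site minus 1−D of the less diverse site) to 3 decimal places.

0.117

Station 1: N=93, proportions 0.10753, 0.12903, 0.11828, 0.07527, 0.10753, 0.07527, 0.06452, 0.07527, 0.11828, 0.12903, giving 1−D = 0.89444 (working shown to 5 dp, full precision carried).
Station 2: N=6, proportions 0.33333, 0.16667, 0.16667, 0.16667, 0.16667, giving 1−D = 0.77778.
Difference = |0.89444 − 0.77778| = 0.11666, i.e. 0.117 to 3 decimal places.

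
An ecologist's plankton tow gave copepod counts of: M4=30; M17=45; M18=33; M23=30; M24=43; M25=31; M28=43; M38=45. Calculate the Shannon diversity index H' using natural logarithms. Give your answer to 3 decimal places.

2.064

Total N = 30+45+33+30+43+31+43+45 = 300, so the proportions are 0.1, 0.15, 0.11, 0.1, 0.14333, 0.10333, 0.14333, 0.15 (working shown to 5 dp, full precision carried).
Each pᵢ ln pᵢ term: 0.1×(-2.30259)=-0.23026, 0.15×(-1.89712)=-0.28457, 0.11×(-2.20727)=-0.24280, 0.1×(-2.30259)=-0.23026, 0.14333×(-1.94258)=-0.27844, 0.10333×(-2.26980)=-0.23455, 0.14333×(-1.94258)=-0.27844, 0.15×(-1.89712)=-0.28457.
Sum = -2.06387, so H' = 2.064.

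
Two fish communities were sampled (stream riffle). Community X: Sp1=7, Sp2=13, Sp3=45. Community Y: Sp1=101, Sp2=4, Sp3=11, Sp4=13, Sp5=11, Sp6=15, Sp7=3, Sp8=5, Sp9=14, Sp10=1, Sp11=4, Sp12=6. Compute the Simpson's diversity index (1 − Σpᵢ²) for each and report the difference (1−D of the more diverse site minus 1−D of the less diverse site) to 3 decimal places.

0.216

Community X: N=65, proportions 0.107692, 0.2, 0.692308, giving 1−D = 0.469112 (working shown to 6 dp, full precision carried).
Community Y: N=188, proportions 0.537234, 0.021277, 0.058511, 0.069149, 0.058511, 0.079787, 0.015957, 0.026596, 0.074468, 0.005319, 0.021277, 0.031915, giving 1−D = 0.684925.
Difference = |0.469112 − 0.684925| = 0.215813, i.e. 0.216 to 3 decimal places.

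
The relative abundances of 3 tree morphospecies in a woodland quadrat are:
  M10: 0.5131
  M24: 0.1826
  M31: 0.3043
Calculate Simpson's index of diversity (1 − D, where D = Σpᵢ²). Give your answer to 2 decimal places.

0.61

D = 0.5131² + 0.1826² + 0.3043² = 0.2633 + 0.0333 + 0.0926 = 0.3892 (working shown to 4 dp, full precision carried).
So 1 − D = 0.6108, i.e. 0.61 to 2 decimal places.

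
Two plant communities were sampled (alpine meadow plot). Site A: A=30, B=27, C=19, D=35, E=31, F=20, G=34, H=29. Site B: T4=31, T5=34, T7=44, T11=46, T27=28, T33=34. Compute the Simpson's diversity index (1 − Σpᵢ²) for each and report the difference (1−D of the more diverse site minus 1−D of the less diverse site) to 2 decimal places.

0.04

Site A: N=225, proportions 0.1333, 0.12, 0.0844, 0.1556, 0.1378, 0.0889, 0.1511, 0.1289, giving 1−D = 0.8702 (working shown to 4 dp, full precision carried).
Site B: N=217, proportions 0.1429, 0.1567, 0.2028, 0.212, 0.129, 0.1567, giving 1−D = 0.8278.
Difference = |0.8702 − 0.8278| = 0.0424, i.e. 0.04 to 2 decimal places.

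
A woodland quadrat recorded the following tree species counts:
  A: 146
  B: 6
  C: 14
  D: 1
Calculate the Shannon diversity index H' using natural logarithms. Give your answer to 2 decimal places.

0.48

Total N = 146+6+14+1 = 167, so the proportions are 0.8743, 0.0359, 0.0838, 0.006 (working shown to 4 dp, full precision carried).
Each pᵢ ln pᵢ term: 0.8743×(-0.1344)=-0.1175, 0.0359×(-3.3262)=-0.1195, 0.0838×(-2.4789)=-0.2078, 0.006×(-5.1180)=-0.0306.
Sum = -0.4755, so H' = 0.48.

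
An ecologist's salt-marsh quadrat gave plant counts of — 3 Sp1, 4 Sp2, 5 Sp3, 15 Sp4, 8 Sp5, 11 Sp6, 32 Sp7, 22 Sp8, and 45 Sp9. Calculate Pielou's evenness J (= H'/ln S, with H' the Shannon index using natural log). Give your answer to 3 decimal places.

Total N = 3+4+5+15+8+11+32+22+45 = 145, so the proportions are 0.02069, 0.02759, 0.03448, 0.10345, 0.05517, 0.07586, 0.22069, 0.15172, 0.31034 (working shown to 5 dp, full precision carried).
H' = −Σ pᵢ ln pᵢ = −((-0.08024) + (-0.09905) + (-0.11611) + (-0.23469) + (-0.15985) + (-0.19564) + (-0.33346) + (-0.28610) + (-0.36313)) = 1.86827.
With S = 9 species, ln S = 2.19722, so J = 1.86827/2.19722 = 0.85029, i.e. 0.850 to 3 decimal places.

0.850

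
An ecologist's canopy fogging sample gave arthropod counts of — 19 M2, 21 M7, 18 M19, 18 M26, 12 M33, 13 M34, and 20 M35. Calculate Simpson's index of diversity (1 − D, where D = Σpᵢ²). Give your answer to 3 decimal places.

0.852

Total N = 19+21+18+18+12+13+20 = 121, so the proportions are 0.15702, 0.17355, 0.14876, 0.14876, 0.09917, 0.10744, 0.16529 (working shown to 5 dp, full precision carried).
D = 0.15702² + 0.17355² + 0.14876² + 0.14876² + 0.09917² + 0.10744² + 0.16529² = 0.02466 + 0.03012 + 0.02213 + 0.02213 + 0.00984 + 0.01154 + 0.02732 = 0.14774.
So 1 − D = 0.85226, i.e. 0.852 to 3 decimal places.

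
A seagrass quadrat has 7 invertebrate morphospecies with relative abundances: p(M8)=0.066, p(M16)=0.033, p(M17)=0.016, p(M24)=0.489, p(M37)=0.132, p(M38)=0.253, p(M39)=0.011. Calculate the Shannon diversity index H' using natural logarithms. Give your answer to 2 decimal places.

Each pᵢ ln pᵢ term (working shown to 4 dp, full precision carried): 0.066×(-2.7181)=-0.1794, 0.033×(-3.4112)=-0.1126, 0.016×(-4.1352)=-0.0662, 0.489×(-0.7154)=-0.3498, 0.132×(-2.0250)=-0.2673, 0.253×(-1.3744)=-0.3477, 0.011×(-4.5099)=-0.0496.
Sum = -1.3726, so H' = 1.37.

1.37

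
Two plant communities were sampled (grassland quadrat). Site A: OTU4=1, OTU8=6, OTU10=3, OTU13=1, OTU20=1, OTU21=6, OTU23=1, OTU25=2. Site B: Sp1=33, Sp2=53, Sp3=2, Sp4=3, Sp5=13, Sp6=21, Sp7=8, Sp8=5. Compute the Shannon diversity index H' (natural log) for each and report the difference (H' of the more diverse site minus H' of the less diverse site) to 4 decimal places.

Site A: N=21, proportions 0.047619048, 0.285714286, 0.142857143, 0.047619048, 0.047619048, 0.285714286, 0.047619048, 0.095238095, giving H' = 1.797701254 (working shown to 9 dp, full precision carried).
Site B: N=138, proportions 0.239130435, 0.384057971, 0.014492754, 0.02173913, 0.094202899, 0.152173913, 0.057971014, 0.036231884, giving H' = 1.648598708.
Difference = |1.797701254 − 1.648598708| = 0.149102546, i.e. 0.1491 to 4 decimal places.

0.1491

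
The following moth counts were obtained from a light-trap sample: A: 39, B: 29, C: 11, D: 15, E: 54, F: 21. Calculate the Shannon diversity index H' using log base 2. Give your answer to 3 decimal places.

Total N = 39+29+11+15+54+21 = 169, so the proportions are 0.23077, 0.1716, 0.06509, 0.08876, 0.31953, 0.12426 (working shown to 5 dp, full precision carried).
Each pᵢ log₂ pᵢ term: 0.23077×(-2.11548)=-0.48819, 0.1716×(-2.54290)=-0.43636, 0.06509×(-3.94145)=-0.25654, 0.08876×(-3.49399)=-0.31012, 0.31953×(-1.64599)=-0.52594, 0.12426×(-3.00856)=-0.37384.
Sum = -2.39099, so H' = 2.391.

2.391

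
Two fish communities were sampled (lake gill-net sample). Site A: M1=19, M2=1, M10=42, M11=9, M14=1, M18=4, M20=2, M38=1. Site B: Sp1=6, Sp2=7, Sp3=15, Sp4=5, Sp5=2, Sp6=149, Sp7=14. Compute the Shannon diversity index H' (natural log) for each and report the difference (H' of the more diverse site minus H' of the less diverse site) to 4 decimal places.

0.3759

Site A: N=79, proportions 0.240506, 0.012658, 0.531646, 0.113924, 0.012658, 0.050633, 0.025316, 0.012658, giving H' = 1.336119 (working shown to 6 dp, full precision carried).
Site B: N=198, proportions 0.030303, 0.035354, 0.075758, 0.025253, 0.010101, 0.752525, 0.070707, giving H' = 0.960181.
Difference = |1.336119 − 0.960181| = 0.375938, i.e. 0.3759 to 4 decimal places.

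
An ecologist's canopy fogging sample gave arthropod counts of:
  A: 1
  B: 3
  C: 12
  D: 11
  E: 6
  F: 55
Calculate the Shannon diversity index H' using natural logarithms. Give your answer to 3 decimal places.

Total N = 1+3+12+11+6+55 = 88, so the proportions are 0.01136, 0.03409, 0.13636, 0.125, 0.06818, 0.625 (working shown to 5 dp, full precision carried).
Each pᵢ ln pᵢ term: 0.01136×(-4.47734)=-0.05088, 0.03409×(-3.37872)=-0.11518, 0.13636×(-1.99243)=-0.27170, 0.125×(-2.07944)=-0.25993, 0.06818×(-2.68558)=-0.18311, 0.625×(-0.47000)=-0.29375.
Sum = -1.17455, so H' = 1.175.

1.175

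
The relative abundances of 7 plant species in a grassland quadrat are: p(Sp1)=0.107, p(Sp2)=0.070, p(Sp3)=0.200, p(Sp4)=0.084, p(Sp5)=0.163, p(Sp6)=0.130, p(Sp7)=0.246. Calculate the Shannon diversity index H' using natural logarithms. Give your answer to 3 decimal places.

Each pᵢ ln pᵢ term (working shown to 5 dp, full precision carried): 0.107×(-2.23493)=-0.23914, 0.07×(-2.65926)=-0.18615, 0.2×(-1.60944)=-0.32189, 0.084×(-2.47694)=-0.20806, 0.163×(-1.81401)=-0.29568, 0.13×(-2.04022)=-0.26523, 0.246×(-1.40242)=-0.34500.
Sum = -1.86114, so H' = 1.861.

1.861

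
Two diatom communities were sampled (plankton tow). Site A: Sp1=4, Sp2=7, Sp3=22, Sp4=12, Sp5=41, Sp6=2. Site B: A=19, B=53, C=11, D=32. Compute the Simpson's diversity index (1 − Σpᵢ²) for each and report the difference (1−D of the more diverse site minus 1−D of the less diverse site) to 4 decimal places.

0.0192

Site A: N=88, proportions 0.045455, 0.079545, 0.25, 0.136364, 0.465909, 0.022727, giving 1−D = 0.692924 (working shown to 6 dp, full precision carried).
Site B: N=115, proportions 0.165217, 0.46087, 0.095652, 0.278261, giving 1−D = 0.673724.
Difference = |0.692924 − 0.673724| = 0.019200, i.e. 0.0192 to 4 decimal places.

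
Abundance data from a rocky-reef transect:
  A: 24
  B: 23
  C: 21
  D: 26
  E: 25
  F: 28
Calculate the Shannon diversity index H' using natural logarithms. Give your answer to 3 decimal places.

1.788

Total N = 24+23+21+26+25+28 = 147, so the proportions are 0.16327, 0.15646, 0.14286, 0.17687, 0.17007, 0.19048 (working shown to 5 dp, full precision carried).
Each pᵢ ln pᵢ term: 0.16327×(-1.81238)=-0.29590, 0.15646×(-1.85494)=-0.29023, 0.14286×(-1.94591)=-0.27799, 0.17687×(-1.73234)=-0.30640, 0.17007×(-1.77156)=-0.30129, 0.19048×(-1.65823)=-0.31585.
Sum = -1.78765, so H' = 1.788.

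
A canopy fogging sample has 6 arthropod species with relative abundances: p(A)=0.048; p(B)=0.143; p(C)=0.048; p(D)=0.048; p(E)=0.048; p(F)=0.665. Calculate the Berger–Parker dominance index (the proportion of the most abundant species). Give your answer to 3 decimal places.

0.665

The largest proportion is 0.665, i.e. d = 0.665 to 3 decimal places.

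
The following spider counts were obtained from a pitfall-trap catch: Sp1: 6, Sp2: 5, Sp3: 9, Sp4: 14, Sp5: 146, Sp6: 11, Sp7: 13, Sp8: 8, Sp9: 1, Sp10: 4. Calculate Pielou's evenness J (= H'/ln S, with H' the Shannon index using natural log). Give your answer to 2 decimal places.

0.57

Total N = 6+5+9+14+146+11+13+8+1+4 = 217, so the proportions are 0.0276, 0.023, 0.0415, 0.0645, 0.6728, 0.0507, 0.0599, 0.0369, 0.0046, 0.0184 (working shown to 4 dp, full precision carried).
H' = −Σ pᵢ ln pᵢ = −((-0.0992) + (-0.0869) + (-0.1320) + (-0.1768) + (-0.2666) + (-0.1512) + (-0.1686) + (-0.1217) + (-0.0248) + (-0.0736)) = 1.3014.
With S = 10 species, ln S = 2.3026, so J = 1.3014/2.3026 = 0.5652, i.e. 0.57 to 2 decimal places.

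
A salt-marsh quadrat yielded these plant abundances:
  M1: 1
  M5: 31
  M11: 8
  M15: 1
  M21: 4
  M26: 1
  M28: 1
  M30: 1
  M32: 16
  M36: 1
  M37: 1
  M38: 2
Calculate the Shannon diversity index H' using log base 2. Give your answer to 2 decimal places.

2.39

Total N = 1+31+8+1+4+1+1+1+16+1+1+2 = 68, so the proportions are 0.0147, 0.4559, 0.1176, 0.0147, 0.0588, 0.0147, 0.0147, 0.0147, 0.2353, 0.0147, 0.0147, 0.0294 (working shown to 4 dp, full precision carried).
Each pᵢ log₂ pᵢ term: 0.0147×(-6.0875)=-0.0895, 0.4559×(-1.1333)=-0.5166, 0.1176×(-3.0875)=-0.3632, 0.0147×(-6.0875)=-0.0895, 0.0588×(-4.0875)=-0.2404, 0.0147×(-6.0875)=-0.0895, 0.0147×(-6.0875)=-0.0895, 0.0147×(-6.0875)=-0.0895, 0.2353×(-2.0875)=-0.4912, 0.0147×(-6.0875)=-0.0895, 0.0147×(-6.0875)=-0.0895, 0.0294×(-5.0875)=-0.1496.
Sum = -2.3878, so H' = 2.39.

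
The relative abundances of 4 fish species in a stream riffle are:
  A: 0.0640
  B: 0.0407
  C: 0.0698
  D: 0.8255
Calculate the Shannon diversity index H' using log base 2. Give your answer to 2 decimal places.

0.94

Each pᵢ log₂ pᵢ term (working shown to 4 dp, full precision carried): 0.064×(-3.9658)=-0.2538, 0.0407×(-4.6188)=-0.1880, 0.0698×(-3.8406)=-0.2681, 0.8255×(-0.2767)=-0.2284.
Sum = -0.9383, so H' = 0.94.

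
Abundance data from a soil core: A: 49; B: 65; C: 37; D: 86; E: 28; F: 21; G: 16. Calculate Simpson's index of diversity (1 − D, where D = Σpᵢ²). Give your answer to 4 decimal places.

Total N = 49+65+37+86+28+21+16 = 302, so the proportions are 0.162252, 0.215232, 0.122517, 0.284768, 0.092715, 0.069536, 0.05298 (working shown to 6 dp, full precision carried).
D = 0.162252² + 0.215232² + 0.122517² + 0.284768² + 0.092715² + 0.069536² + 0.05298² = 0.026326 + 0.046325 + 0.015010 + 0.081093 + 0.008596 + 0.004835 + 0.002807 = 0.184992.
So 1 − D = 0.815008, i.e. 0.8150 to 4 decimal places.

0.8150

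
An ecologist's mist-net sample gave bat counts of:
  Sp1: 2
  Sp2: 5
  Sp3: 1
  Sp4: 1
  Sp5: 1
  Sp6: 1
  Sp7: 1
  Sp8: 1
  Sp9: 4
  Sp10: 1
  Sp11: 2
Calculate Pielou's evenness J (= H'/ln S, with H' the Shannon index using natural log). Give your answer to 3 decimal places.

0.908

Total N = 2+5+1+1+1+1+1+1+4+1+2 = 20, so the proportions are 0.1, 0.25, 0.05, 0.05, 0.05, 0.05, 0.05, 0.05, 0.2, 0.05, 0.1 (working shown to 5 dp, full precision carried).
H' = −Σ pᵢ ln pᵢ = −((-0.23026) + (-0.34657) + (-0.14979) + (-0.14979) + (-0.14979) + (-0.14979) + (-0.14979) + (-0.14979) + (-0.32189) + (-0.14979) + (-0.23026)) = 2.17748.
With S = 11 species, ln S = 2.39790, so J = 2.17748/2.39790 = 0.90808, i.e. 0.908 to 3 decimal places.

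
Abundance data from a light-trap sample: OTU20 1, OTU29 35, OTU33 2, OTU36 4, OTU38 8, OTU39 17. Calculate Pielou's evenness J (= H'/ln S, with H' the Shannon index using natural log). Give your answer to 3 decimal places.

0.713

Total N = 1+35+2+4+8+17 = 67, so the proportions are 0.01493, 0.52239, 0.02985, 0.0597, 0.1194, 0.25373 (working shown to 5 dp, full precision carried).
H' = −Σ pᵢ ln pᵢ = −((-0.06276) + (-0.33921) + (-0.10482) + (-0.16826) + (-0.25376) + (-0.34799)) = 1.27680.
With S = 6 species, ln S = 1.79176, so J = 1.27680/1.79176 = 0.71260, i.e. 0.713 to 3 decimal places.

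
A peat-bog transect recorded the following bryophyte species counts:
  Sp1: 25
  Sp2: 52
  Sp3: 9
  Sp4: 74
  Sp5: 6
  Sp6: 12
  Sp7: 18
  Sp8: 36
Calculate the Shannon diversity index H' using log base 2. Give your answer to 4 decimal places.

Total N = 25+52+9+74+6+12+18+36 = 232, so the proportions are 0.107759, 0.224138, 0.038793, 0.318966, 0.025862, 0.051724, 0.077586, 0.155172 (working shown to 6 dp, full precision carried).
Each pᵢ log₂ pᵢ term: 0.107759×(-3.214125)=-0.346350, 0.224138×(-2.157541)=-0.483587, 0.038793×(-4.688056)=-0.181864, 0.318966×(-1.648528)=-0.525823, 0.025862×(-5.273018)=-0.136371, 0.051724×(-4.273018)=-0.221018, 0.077586×(-3.688056)=-0.286142, 0.155172×(-2.688056)=-0.417112.
Sum = -2.598268, so H' = 2.5983.

2.5983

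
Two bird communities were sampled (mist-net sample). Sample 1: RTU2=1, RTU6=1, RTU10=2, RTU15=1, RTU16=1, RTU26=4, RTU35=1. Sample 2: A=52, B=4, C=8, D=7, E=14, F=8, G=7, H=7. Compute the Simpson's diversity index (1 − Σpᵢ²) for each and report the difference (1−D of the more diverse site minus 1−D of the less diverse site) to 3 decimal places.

0.072

Sample 1: N=11, proportions 0.09091, 0.09091, 0.18182, 0.09091, 0.09091, 0.36364, 0.09091, giving 1−D = 0.79339 (working shown to 5 dp, full precision carried).
Sample 2: N=107, proportions 0.48598, 0.03738, 0.07477, 0.06542, 0.13084, 0.07477, 0.06542, 0.06542, giving 1−D = 0.72129.
Difference = |0.79339 − 0.72129| = 0.07210, i.e. 0.072 to 3 decimal places.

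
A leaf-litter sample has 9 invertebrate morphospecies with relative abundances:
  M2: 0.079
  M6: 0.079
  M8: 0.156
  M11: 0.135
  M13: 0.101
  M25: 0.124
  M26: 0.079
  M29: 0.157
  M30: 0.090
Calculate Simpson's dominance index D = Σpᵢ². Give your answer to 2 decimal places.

0.12

D = 0.079² + 0.079² + 0.156² + 0.135² + 0.101² + 0.124² + 0.079² + 0.157² + 0.09² = 0.0062 + 0.0062 + 0.0243 + 0.0182 + 0.0102 + 0.0154 + 0.0062 + 0.0246 + 0.0081 = 0.1196 (working shown to 4 dp, full precision carried).
To 2 decimal places, D = 0.12.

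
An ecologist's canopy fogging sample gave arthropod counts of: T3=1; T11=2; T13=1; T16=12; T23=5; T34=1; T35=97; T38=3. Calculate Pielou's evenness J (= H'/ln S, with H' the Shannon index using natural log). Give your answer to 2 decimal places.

Total N = 1+2+1+12+5+1+97+3 = 122, so the proportions are 0.0082, 0.0164, 0.0082, 0.0984, 0.041, 0.0082, 0.7951, 0.0246 (working shown to 4 dp, full precision carried).
H' = −Σ pᵢ ln pᵢ = −((-0.0394) + (-0.0674) + (-0.0394) + (-0.2281) + (-0.1309) + (-0.0394) + (-0.1823) + (-0.0911)) = 0.8180.
With S = 8 species, ln S = 2.0794, so J = 0.8180/2.0794 = 0.3934, i.e. 0.39 to 2 decimal places.

0.39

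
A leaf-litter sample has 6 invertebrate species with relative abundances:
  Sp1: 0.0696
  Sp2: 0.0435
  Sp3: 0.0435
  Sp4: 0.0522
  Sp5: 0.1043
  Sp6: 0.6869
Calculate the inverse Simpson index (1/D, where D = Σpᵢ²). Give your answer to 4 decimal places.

D = 0.0696² + 0.0435² + 0.0435² + 0.0522² + 0.1043² + 0.6869² = 0.0048442 + 0.0018922 + 0.0018922 + 0.0027248 + 0.0108785 + 0.4718316 = 0.4940636 (working shown to 7 dp, full precision carried).
So 1/D = 2.024031, i.e. 2.0240 to 4 decimal places.

2.0240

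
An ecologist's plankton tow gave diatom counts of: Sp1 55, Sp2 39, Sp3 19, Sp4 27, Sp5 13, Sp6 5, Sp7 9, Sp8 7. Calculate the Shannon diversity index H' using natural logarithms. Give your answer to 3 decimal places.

1.808

Total N = 55+39+19+27+13+5+9+7 = 174, so the proportions are 0.31609, 0.22414, 0.1092, 0.15517, 0.07471, 0.02874, 0.05172, 0.04023 (working shown to 5 dp, full precision carried).
Each pᵢ ln pᵢ term: 0.31609×(-1.15172)=-0.36405, 0.22414×(-1.49549)=-0.33520, 0.1092×(-2.21462)=-0.24183, 0.15517×(-1.86322)=-0.28912, 0.07471×(-2.59411)=-0.19381, 0.02874×(-3.54962)=-0.10200, 0.05172×(-2.96183)=-0.15320, 0.04023×(-3.21315)=-0.12926.
Sum = -1.80847, so H' = 1.808.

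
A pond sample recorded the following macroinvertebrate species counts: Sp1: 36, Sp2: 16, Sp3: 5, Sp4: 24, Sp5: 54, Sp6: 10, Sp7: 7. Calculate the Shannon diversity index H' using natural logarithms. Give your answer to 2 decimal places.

Total N = 36+16+5+24+54+10+7 = 152, so the proportions are 0.2368, 0.1053, 0.0329, 0.1579, 0.3553, 0.0658, 0.0461 (working shown to 4 dp, full precision carried).
Each pᵢ ln pᵢ term: 0.2368×(-1.4404)=-0.3411, 0.1053×(-2.2513)=-0.2370, 0.0329×(-3.4144)=-0.1123, 0.1579×(-1.8458)=-0.2914, 0.3553×(-1.0349)=-0.3677, 0.0658×(-2.7213)=-0.1790, 0.0461×(-3.0780)=-0.1417.
Sum = -1.6703, so H' = 1.67.

1.67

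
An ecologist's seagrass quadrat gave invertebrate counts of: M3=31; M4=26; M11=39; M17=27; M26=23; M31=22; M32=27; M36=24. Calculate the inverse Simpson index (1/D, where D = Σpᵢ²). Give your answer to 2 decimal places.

Total N = 31+26+39+27+23+22+27+24 = 219, so the proportions are 0.141553, 0.118721, 0.178082, 0.123288, 0.105023, 0.100457, 0.123288, 0.109589 (working shown to 6 dp, full precision carried).
D = 0.141553² + 0.118721² + 0.178082² + 0.123288² + 0.105023² + 0.100457² + 0.123288² + 0.109589² = 0.020037 + 0.014095 + 0.031713 + 0.015200 + 0.011030 + 0.010092 + 0.015200 + 0.012010 = 0.129376.
So 1/D = 7.7294, i.e. 7.73 to 2 decimal places.

7.73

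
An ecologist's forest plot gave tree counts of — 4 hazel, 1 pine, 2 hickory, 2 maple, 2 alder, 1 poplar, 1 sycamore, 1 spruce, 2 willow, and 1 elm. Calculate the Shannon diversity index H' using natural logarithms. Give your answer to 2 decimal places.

2.18

Total N = 4+1+2+2+2+1+1+1+2+1 = 17, so the proportions are 0.2353, 0.0588, 0.1176, 0.1176, 0.1176, 0.0588, 0.0588, 0.0588, 0.1176, 0.0588 (working shown to 4 dp, full precision carried).
Each pᵢ ln pᵢ term: 0.2353×(-1.4469)=-0.3405, 0.0588×(-2.8332)=-0.1667, 0.1176×(-2.1401)=-0.2518, 0.1176×(-2.1401)=-0.2518, 0.1176×(-2.1401)=-0.2518, 0.0588×(-2.8332)=-0.1667, 0.0588×(-2.8332)=-0.1667, 0.0588×(-2.8332)=-0.1667, 0.1176×(-2.1401)=-0.2518, 0.0588×(-2.8332)=-0.1667.
Sum = -2.1808, so H' = 2.18.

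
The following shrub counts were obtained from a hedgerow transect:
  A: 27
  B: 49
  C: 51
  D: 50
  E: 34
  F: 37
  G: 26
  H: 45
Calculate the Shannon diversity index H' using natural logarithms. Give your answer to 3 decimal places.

2.049

Total N = 27+49+51+50+34+37+26+45 = 319, so the proportions are 0.08464, 0.15361, 0.15987, 0.15674, 0.10658, 0.11599, 0.0815, 0.14107 (working shown to 5 dp, full precision carried).
Each pᵢ ln pᵢ term: 0.08464×(-2.46935)=-0.20900, 0.15361×(-1.87337)=-0.28776, 0.15987×(-1.83337)=-0.29311, 0.15674×(-1.85317)=-0.29047, 0.10658×(-2.23883)=-0.23862, 0.11599×(-2.15427)=-0.24987, 0.0815×(-2.50709)=-0.20434, 0.14107×(-1.95853)=-0.27628.
Sum = -2.04945, so H' = 2.049.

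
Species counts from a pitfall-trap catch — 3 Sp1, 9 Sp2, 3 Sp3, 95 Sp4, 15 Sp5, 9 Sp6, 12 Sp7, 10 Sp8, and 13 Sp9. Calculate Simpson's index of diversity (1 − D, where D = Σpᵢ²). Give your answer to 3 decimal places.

0.655

Total N = 3+9+3+95+15+9+12+10+13 = 169, so the proportions are 0.01775, 0.05325, 0.01775, 0.56213, 0.08876, 0.05325, 0.07101, 0.05917, 0.07692 (working shown to 5 dp, full precision carried).
D = 0.01775² + 0.05325² + 0.01775² + 0.56213² + 0.08876² + 0.05325² + 0.07101² + 0.05917² + 0.07692² = 0.00032 + 0.00284 + 0.00032 + 0.31599 + 0.00788 + 0.00284 + 0.00504 + 0.00350 + 0.00592 = 0.34463.
So 1 − D = 0.65537, i.e. 0.655 to 3 decimal places.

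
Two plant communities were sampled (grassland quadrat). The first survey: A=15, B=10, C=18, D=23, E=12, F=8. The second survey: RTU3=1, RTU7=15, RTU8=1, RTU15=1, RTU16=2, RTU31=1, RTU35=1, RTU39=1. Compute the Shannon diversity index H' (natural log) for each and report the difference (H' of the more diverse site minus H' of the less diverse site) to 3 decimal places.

0.421

The first survey: N=86, proportions 0.17442, 0.11628, 0.2093, 0.26744, 0.13953, 0.09302, giving H' = 1.73058 (working shown to 5 dp, full precision carried).
The second survey: N=23, proportions 0.04348, 0.65217, 0.04348, 0.04348, 0.08696, 0.04348, 0.04348, 0.04348, giving H' = 1.30910.
Difference = |1.73058 − 1.30910| = 0.42148, i.e. 0.421 to 3 decimal places.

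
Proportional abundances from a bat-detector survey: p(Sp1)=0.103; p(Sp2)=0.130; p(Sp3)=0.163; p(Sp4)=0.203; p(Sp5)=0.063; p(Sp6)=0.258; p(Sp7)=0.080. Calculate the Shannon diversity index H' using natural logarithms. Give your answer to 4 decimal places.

Each pᵢ ln pᵢ term (working shown to 6 dp, full precision carried): 0.103×(-2.273026)=-0.234122, 0.13×(-2.040221)=-0.265229, 0.163×(-1.814005)=-0.295683, 0.203×(-1.594549)=-0.323694, 0.063×(-2.764621)=-0.174171, 0.258×(-1.354796)=-0.349537, 0.08×(-2.525729)=-0.202058.
Sum = -1.844493, so H' = 1.8445.

1.8445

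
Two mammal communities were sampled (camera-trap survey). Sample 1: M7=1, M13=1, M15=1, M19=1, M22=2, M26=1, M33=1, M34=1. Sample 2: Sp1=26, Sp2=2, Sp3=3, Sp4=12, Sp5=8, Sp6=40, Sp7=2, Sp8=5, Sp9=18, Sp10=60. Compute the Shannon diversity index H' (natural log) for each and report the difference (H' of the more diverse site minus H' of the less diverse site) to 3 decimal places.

0.228

Sample 1: N=9, proportions 0.11111, 0.11111, 0.11111, 0.11111, 0.22222, 0.11111, 0.11111, 0.11111, giving H' = 2.04319 (working shown to 5 dp, full precision carried).
Sample 2: N=176, proportions 0.14773, 0.01136, 0.01705, 0.06818, 0.04545, 0.22727, 0.01136, 0.02841, 0.10227, 0.34091, giving H' = 1.81524.
Difference = |2.04319 − 1.81524| = 0.22795, i.e. 0.228 to 3 decimal places.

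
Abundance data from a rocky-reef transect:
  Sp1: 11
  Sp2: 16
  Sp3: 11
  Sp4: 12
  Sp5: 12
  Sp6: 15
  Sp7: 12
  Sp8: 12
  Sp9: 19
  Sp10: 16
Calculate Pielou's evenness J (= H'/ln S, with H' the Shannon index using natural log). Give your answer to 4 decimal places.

Total N = 11+16+11+12+12+15+12+12+19+16 = 136, so the proportions are 0.080882, 0.117647, 0.080882, 0.088235, 0.088235, 0.110294, 0.088235, 0.088235, 0.139706, 0.117647 (working shown to 6 dp, full precision carried).
H' = −Σ pᵢ ln pᵢ = −((-0.203400) + (-0.251772) + (-0.203400) + (-0.214213) + (-0.214213) + (-0.243155) + (-0.214213) + (-0.214213) + (-0.274971) + (-0.251772)) = 2.285323.
With S = 10 species, ln S = 2.302585, so J = 2.285323/2.302585 = 0.992503, i.e. 0.9925 to 4 decimal places.

0.9925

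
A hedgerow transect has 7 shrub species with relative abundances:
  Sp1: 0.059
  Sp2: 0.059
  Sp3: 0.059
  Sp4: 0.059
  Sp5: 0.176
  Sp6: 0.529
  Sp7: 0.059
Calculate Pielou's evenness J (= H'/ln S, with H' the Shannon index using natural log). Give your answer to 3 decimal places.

H' = −Σ pᵢ ln pᵢ = −((-0.16698) + (-0.16698) + (-0.16698) + (-0.16698) + (-0.30576) + (-0.33685) + (-0.16698)) = 1.47752 (working shown to 5 dp, full precision carried).
With S = 7 species, ln S = 1.94591, so J = 1.47752/1.94591 = 0.75930, i.e. 0.759 to 3 decimal places.

0.759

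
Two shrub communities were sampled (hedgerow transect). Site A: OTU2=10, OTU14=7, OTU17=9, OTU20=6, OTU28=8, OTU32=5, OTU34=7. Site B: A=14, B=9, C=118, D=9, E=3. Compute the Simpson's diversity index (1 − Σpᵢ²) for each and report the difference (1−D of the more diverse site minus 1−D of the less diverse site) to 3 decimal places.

0.461

Site A: N=52, proportions 0.19231, 0.13462, 0.17308, 0.11538, 0.15385, 0.09615, 0.13462, giving 1−D = 0.85059 (working shown to 5 dp, full precision carried).
Site B: N=153, proportions 0.0915, 0.05882, 0.77124, 0.05882, 0.01961, giving 1−D = 0.38951.
Difference = |0.85059 − 0.38951| = 0.46108, i.e. 0.461 to 3 decimal places.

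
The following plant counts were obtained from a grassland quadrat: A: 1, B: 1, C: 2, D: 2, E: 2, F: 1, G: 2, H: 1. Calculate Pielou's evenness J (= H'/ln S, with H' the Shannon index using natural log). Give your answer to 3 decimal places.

Total N = 1+1+2+2+2+1+2+1 = 12, so the proportions are 0.08333, 0.08333, 0.16667, 0.16667, 0.16667, 0.08333, 0.16667, 0.08333 (working shown to 5 dp, full precision carried).
H' = −Σ pᵢ ln pᵢ = −((-0.20708) + (-0.20708) + (-0.29863) + (-0.29863) + (-0.29863) + (-0.20708) + (-0.29863) + (-0.20708)) = 2.02281.
With S = 8 species, ln S = 2.07944, so J = 2.02281/2.07944 = 0.97277, i.e. 0.973 to 3 decimal places.

0.973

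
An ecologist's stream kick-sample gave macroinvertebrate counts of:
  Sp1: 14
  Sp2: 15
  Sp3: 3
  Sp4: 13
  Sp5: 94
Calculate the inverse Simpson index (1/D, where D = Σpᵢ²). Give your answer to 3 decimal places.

Total N = 14+15+3+13+94 = 139, so the proportions are 0.100719, 0.107914, 0.021583, 0.093525, 0.676259 (working shown to 6 dp, full precision carried).
D = 0.100719² + 0.107914² + 0.021583² + 0.093525² + 0.676259² = 0.010144 + 0.011645 + 0.000466 + 0.008747 + 0.457326 = 0.488329.
So 1/D = 2.04780, i.e. 2.048 to 3 decimal places.

2.048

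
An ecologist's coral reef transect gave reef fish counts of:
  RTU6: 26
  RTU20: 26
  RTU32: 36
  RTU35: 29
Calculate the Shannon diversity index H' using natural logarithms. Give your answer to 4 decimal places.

Total N = 26+26+36+29 = 117, so the proportions are 0.222222, 0.222222, 0.307692, 0.247863 (working shown to 6 dp, full precision carried).
Each pᵢ ln pᵢ term: 0.222222×(-1.504077)=-0.334239, 0.222222×(-1.504077)=-0.334239, 0.307692×(-1.178655)=-0.362663, 0.247863×(-1.394878)=-0.345739.
Sum = -1.376881, so H' = 1.3769.

1.3769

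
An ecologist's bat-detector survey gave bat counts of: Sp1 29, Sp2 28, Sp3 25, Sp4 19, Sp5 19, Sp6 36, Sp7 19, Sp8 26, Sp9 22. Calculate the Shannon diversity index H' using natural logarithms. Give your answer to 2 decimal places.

2.17

Total N = 29+28+25+19+19+36+19+26+22 = 223, so the proportions are 0.13, 0.1256, 0.1121, 0.0852, 0.0852, 0.1614, 0.0852, 0.1166, 0.0987 (working shown to 4 dp, full precision carried).
Each pᵢ ln pᵢ term: 0.13×(-2.0399)=-0.2653, 0.1256×(-2.0750)=-0.2605, 0.1121×(-2.1883)=-0.2453, 0.0852×(-2.4627)=-0.2098, 0.0852×(-2.4627)=-0.2098, 0.1614×(-1.8237)=-0.2944, 0.0852×(-2.4627)=-0.2098, 0.1166×(-2.1491)=-0.2506, 0.0987×(-2.3161)=-0.2285.
Sum = -2.1741, so H' = 2.17.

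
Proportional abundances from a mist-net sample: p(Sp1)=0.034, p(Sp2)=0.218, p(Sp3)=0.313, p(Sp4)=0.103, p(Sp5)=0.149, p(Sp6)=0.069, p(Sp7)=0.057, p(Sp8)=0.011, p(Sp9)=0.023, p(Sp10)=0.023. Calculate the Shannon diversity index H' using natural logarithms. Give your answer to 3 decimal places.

Each pᵢ ln pᵢ term (working shown to 5 dp, full precision carried): 0.034×(-3.38139)=-0.11497, 0.218×(-1.52326)=-0.33207, 0.313×(-1.16155)=-0.36357, 0.103×(-2.27303)=-0.23412, 0.149×(-1.90381)=-0.28367, 0.069×(-2.67365)=-0.18448, 0.057×(-2.86470)=-0.16329, 0.011×(-4.50986)=-0.04961, 0.023×(-3.77226)=-0.08676, 0.023×(-3.77226)=-0.08676.
Sum = -1.89930, so H' = 1.899.

1.899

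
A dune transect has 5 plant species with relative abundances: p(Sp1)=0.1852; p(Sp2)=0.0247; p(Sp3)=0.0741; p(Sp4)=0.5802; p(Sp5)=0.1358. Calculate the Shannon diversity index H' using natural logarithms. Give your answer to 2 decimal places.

Each pᵢ ln pᵢ term (working shown to 4 dp, full precision carried): 0.1852×(-1.6863)=-0.3123, 0.0247×(-3.7010)=-0.0914, 0.0741×(-2.6023)=-0.1928, 0.5802×(-0.5444)=-0.3159, 0.1358×(-1.9966)=-0.2711.
Sum = -1.1835, so H' = 1.18.

1.18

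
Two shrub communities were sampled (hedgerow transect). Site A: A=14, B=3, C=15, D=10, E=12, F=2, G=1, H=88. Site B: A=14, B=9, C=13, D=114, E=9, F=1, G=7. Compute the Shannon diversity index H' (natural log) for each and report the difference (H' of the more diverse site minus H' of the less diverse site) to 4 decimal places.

0.1822

Site A: N=145, proportions 0.096552, 0.02069, 0.103448, 0.068966, 0.082759, 0.013793, 0.006897, 0.606897, giving H' = 1.327768 (working shown to 6 dp, full precision carried).
Site B: N=167, proportions 0.083832, 0.053892, 0.077844, 0.682635, 0.053892, 0.005988, 0.041916, giving H' = 1.145604.
Difference = |1.327768 − 1.145604| = 0.182164, i.e. 0.1822 to 4 decimal places.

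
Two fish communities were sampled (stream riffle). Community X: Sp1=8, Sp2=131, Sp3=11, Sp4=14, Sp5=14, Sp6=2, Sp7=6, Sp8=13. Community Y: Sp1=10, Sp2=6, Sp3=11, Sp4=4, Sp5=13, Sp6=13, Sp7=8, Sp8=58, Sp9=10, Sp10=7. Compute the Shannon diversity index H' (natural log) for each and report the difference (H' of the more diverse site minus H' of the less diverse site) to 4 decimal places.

0.6653

Community X: N=199, proportions 0.040201, 0.6582915, 0.0552764, 0.0703518, 0.0703518, 0.0100503, 0.0301508, 0.0653266, giving H' = 1.2679881 (working shown to 7 dp, full precision carried).
Community Y: N=140, proportions 0.0714286, 0.0428571, 0.0785714, 0.0285714, 0.0928571, 0.0928571, 0.0571429, 0.4142857, 0.0714286, 0.05, giving H' = 1.9332455.
Difference = |1.2679881 − 1.9332455| = 0.6652574, i.e. 0.6653 to 4 decimal places.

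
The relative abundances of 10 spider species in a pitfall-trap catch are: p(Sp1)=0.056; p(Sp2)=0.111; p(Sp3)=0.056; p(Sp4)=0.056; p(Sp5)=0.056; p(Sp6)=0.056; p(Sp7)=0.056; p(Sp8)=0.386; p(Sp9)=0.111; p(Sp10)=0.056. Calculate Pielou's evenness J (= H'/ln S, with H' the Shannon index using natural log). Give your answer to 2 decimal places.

H' = −Σ pᵢ ln pᵢ = −((-0.1614) + (-0.2440) + (-0.1614) + (-0.1614) + (-0.1614) + (-0.1614) + (-0.1614) + (-0.3674) + (-0.2440) + (-0.1614)) = 1.9853 (working shown to 4 dp, full precision carried).
With S = 10 species, ln S = 2.3026, so J = 1.9853/2.3026 = 0.8622, i.e. 0.86 to 2 decimal places.

0.86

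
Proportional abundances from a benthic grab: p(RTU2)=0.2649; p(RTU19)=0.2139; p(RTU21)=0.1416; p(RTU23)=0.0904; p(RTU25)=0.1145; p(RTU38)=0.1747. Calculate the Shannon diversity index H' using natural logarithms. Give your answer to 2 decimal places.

1.73

Each pᵢ ln pᵢ term (working shown to 4 dp, full precision carried): 0.2649×(-1.3284)=-0.3519, 0.2139×(-1.5422)=-0.3299, 0.1416×(-1.9547)=-0.2768, 0.0904×(-2.4035)=-0.2173, 0.1145×(-2.1672)=-0.2481, 0.1747×(-1.7447)=-0.3048.
Sum = -1.7288, so H' = 1.73.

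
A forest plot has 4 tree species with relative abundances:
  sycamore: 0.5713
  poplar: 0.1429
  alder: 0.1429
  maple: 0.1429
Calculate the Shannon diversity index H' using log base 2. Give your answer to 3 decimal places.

1.665

Each pᵢ log₂ pᵢ term (working shown to 5 dp, full precision carried): 0.5713×(-0.80768)=-0.46143, 0.1429×(-2.80692)=-0.40111, 0.1429×(-2.80692)=-0.40111, 0.1429×(-2.80692)=-0.40111.
Sum = -1.66475, so H' = 1.665.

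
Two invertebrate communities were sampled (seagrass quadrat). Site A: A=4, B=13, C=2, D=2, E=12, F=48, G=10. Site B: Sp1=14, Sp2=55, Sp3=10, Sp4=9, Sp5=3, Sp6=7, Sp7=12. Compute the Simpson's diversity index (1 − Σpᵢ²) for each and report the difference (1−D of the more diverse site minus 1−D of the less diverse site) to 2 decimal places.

Site A: N=91, proportions 0.044, 0.1429, 0.022, 0.022, 0.1319, 0.5275, 0.1099, giving 1−D = 0.6690 (working shown to 4 dp, full precision carried).
Site B: N=110, proportions 0.1273, 0.5, 0.0909, 0.0818, 0.0273, 0.0636, 0.1091, giving 1−D = 0.7021.
Difference = |0.6690 − 0.7021| = 0.0331, i.e. 0.03 to 2 decimal places.

0.03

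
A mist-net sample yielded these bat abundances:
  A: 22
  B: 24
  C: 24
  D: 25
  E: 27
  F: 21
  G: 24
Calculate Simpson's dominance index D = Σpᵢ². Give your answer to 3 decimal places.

Total N = 22+24+24+25+27+21+24 = 167, so the proportions are 0.13174, 0.14371, 0.14371, 0.1497, 0.16168, 0.12575, 0.14371 (working shown to 5 dp, full precision carried).
D = 0.13174² + 0.14371² + 0.14371² + 0.1497² + 0.16168² + 0.12575² + 0.14371² = 0.01735 + 0.02065 + 0.02065 + 0.02241 + 0.02614 + 0.01581 + 0.02065 = 0.14368.
To 3 decimal places, D = 0.144.

0.144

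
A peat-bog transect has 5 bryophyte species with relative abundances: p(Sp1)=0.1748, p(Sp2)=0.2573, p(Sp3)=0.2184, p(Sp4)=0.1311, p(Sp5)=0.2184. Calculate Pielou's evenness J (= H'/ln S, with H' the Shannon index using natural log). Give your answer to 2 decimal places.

H' = −Σ pᵢ ln pᵢ = −((-0.3049) + (-0.3493) + (-0.3323) + (-0.2664) + (-0.3323)) = 1.5851 (working shown to 4 dp, full precision carried).
With S = 5 species, ln S = 1.6094, so J = 1.5851/1.6094 = 0.9849, i.e. 0.98 to 2 decimal places.

0.98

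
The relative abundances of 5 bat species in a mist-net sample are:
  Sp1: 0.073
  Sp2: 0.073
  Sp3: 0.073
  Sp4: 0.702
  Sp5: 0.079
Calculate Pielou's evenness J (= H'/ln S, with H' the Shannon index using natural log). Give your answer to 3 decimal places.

0.635

H' = −Σ pᵢ ln pᵢ = −((-0.19106) + (-0.19106) + (-0.19106) + (-0.24838) + (-0.20053)) = 1.02210 (working shown to 5 dp, full precision carried).
With S = 5 species, ln S = 1.60944, so J = 1.02210/1.60944 = 0.63506, i.e. 0.635 to 3 decimal places.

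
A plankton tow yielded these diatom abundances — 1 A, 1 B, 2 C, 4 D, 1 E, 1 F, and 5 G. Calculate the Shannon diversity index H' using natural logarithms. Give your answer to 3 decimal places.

Total N = 1+1+2+4+1+1+5 = 15, so the proportions are 0.06667, 0.06667, 0.13333, 0.26667, 0.06667, 0.06667, 0.33333 (working shown to 5 dp, full precision carried).
Each pᵢ ln pᵢ term: 0.06667×(-2.70805)=-0.18054, 0.06667×(-2.70805)=-0.18054, 0.13333×(-2.01490)=-0.26865, 0.26667×(-1.32176)=-0.35247, 0.06667×(-2.70805)=-0.18054, 0.06667×(-2.70805)=-0.18054, 0.33333×(-1.09861)=-0.36620.
Sum = -1.70947, so H' = 1.709.

1.709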